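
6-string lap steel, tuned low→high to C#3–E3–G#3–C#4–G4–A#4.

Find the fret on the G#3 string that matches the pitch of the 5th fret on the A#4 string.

19

A#4 at fret 5 is A#4 + 5 semitones = D#5.
The open G#3 string is 14 semitones below the open A#4, so the same pitch on the G#3 string lies at fret 5 + 14 = 19.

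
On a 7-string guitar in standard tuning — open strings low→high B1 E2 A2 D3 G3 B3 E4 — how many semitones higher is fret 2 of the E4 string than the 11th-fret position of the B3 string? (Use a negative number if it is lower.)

-4 semitones

E4 at fret 2 → F♯4 (MIDI 66); B3 at fret 11 → A♯4 (MIDI 70).
66 − 70 = -4, so the two pitches are 4 semitones apart.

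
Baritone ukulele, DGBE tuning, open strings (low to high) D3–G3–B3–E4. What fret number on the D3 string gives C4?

C4 is 10 semitones above the open D3 (D–D#–E–F–…–A#–B–C), so it sits at fret 10.

10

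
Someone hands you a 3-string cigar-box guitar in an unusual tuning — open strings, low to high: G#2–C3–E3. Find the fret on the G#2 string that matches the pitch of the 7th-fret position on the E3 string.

15

E3 at fret 7 is E3 + 7 semitones = B3.
The open G#2 string is 8 semitones below the open E3, so the same pitch on the G#2 string lies at fret 7 + 8 = 15.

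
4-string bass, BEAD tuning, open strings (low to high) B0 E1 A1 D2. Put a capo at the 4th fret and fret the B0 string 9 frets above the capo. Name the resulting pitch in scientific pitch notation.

C2

The capo raises the open B0 by 4 semitones to D#1; fretting 9 more gives B0 + 4 + 9 = B0 + 13 semitones = C2.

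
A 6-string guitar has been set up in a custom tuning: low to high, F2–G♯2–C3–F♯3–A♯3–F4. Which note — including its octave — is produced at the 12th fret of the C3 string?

C4

C3 is MIDI 48. Adding 12 gives 60, which is C4.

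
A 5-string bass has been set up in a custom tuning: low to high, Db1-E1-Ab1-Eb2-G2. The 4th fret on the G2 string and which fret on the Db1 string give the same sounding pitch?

Fret 4 on G2 is MIDI 43 + 4 = 47 (B2). On the Db1 string (open MIDI 25), that pitch is 47 − 25 = fret 22.

22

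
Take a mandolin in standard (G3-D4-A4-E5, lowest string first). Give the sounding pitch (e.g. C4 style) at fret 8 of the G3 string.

D#4

Each fret is one semitone, so G3 + 8 = D#4.
(Equivalently spelled Eb4.)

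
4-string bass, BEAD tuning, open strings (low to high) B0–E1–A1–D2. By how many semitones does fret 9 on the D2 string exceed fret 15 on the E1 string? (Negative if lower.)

4 semitones

D2 at fret 9 → B2 (MIDI 47); E1 at fret 15 → G2 (MIDI 43).
47 − 43 = 4, so the two pitches are 4 semitones apart.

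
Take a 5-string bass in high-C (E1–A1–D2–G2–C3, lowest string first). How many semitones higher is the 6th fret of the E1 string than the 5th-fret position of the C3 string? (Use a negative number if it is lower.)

E1 at fret 6 → A#1 (MIDI 34); C3 at fret 5 → F3 (MIDI 53).
34 − 53 = -19, so the two pitches are 19 semitones apart.

-19 semitones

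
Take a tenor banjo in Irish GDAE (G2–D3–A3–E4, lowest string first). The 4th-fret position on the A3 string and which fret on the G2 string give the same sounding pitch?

18

A3 at fret 4 is A3 + 4 semitones = C#4.
The open G2 string is 14 semitones below the open A3, so the same pitch on the G2 string lies at fret 4 + 14 = 18.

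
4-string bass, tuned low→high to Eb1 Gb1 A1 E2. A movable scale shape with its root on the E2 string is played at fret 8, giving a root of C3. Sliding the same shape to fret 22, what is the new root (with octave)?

Moving from fret 8 to fret 22 shifts the root by 14 semitones.
C3 up 14 semitones is D4.

D4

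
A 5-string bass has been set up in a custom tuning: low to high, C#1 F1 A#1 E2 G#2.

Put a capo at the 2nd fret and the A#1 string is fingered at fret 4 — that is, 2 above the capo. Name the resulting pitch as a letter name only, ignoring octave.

The capo raises the open A#1 by 2 semitones to C2; fretting 2 more gives A#1 + 2 + 2 = A#1 + 4 semitones, landing on D.

D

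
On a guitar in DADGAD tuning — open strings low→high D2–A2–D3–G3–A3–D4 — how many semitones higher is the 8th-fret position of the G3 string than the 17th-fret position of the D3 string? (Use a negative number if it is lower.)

-4 semitones

G3 at fret 8 → D#4 (MIDI 63); D3 at fret 17 → G4 (MIDI 67).
63 − 67 = -4, so the two pitches are 4 semitones apart.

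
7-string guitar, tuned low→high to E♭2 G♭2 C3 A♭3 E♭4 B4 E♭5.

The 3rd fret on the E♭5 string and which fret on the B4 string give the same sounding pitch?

7

E♭5 at fret 3 is E♭5 + 3 semitones = G♭5.
The open B4 string is 4 semitones below the open E♭5, so the same pitch on the B4 string lies at fret 3 + 4 = 7.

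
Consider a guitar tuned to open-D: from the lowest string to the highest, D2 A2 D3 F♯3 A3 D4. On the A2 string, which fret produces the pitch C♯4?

C♯4 is 16 semitones above the open A2 (A–A#–B–C–…–B–C–C#), so it sits at fret 16.

16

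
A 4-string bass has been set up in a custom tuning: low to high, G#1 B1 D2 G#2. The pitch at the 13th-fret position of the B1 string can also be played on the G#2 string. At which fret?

Fret 13 on B1 is MIDI 35 + 13 = 48 (C3). On the G#2 string (open MIDI 44), that pitch is 48 − 44 = fret 4.

4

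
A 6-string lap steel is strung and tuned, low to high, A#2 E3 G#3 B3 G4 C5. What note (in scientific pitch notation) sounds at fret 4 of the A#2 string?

A#2 is MIDI 46. Adding 4 gives 50, which is D3.

D3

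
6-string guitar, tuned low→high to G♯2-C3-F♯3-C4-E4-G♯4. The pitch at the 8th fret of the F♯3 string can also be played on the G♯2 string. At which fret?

18

Fret 8 on F♯3 is MIDI 54 + 8 = 62 (D4). On the G♯2 string (open MIDI 44), that pitch is 62 − 44 = fret 18.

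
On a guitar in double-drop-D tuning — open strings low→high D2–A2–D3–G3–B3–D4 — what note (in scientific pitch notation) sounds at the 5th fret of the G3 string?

C4

G3 is MIDI 55. Adding 5 gives 60, which is C4.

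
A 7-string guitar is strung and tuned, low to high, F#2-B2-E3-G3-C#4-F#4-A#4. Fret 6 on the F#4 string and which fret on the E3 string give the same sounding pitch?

F#4 at fret 6 is F#4 + 6 semitones = C5.
The open E3 string is 14 semitones below the open F#4, so the same pitch on the E3 string lies at fret 6 + 14 = 20.

20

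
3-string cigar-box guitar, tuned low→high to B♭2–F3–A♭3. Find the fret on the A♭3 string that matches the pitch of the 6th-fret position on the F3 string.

Fret 6 on F3 is MIDI 53 + 6 = 59 (B3). On the A♭3 string (open MIDI 56), that pitch is 59 − 56 = fret 3.

3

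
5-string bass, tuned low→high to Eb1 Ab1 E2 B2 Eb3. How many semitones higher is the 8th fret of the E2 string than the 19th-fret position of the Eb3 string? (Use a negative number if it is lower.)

E2 at fret 8 → C3 (MIDI 48); Eb3 at fret 19 → Bb4 (MIDI 70).
48 − 70 = -22, so the two pitches are 22 semitones apart.

-22 semitones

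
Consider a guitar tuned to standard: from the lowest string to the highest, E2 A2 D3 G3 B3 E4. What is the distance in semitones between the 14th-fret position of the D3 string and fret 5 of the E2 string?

19 semitones

D3 at fret 14 → E4 (MIDI 64); E2 at fret 5 → A2 (MIDI 45).
64 − 45 = 19, so the two pitches are 19 semitones apart, with E4 the higher.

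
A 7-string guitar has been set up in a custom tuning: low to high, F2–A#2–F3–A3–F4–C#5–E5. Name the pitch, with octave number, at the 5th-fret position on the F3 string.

A#3

F3 is MIDI 53. Adding 5 gives 58, which is A#3.
(Equivalently spelled Bb3.)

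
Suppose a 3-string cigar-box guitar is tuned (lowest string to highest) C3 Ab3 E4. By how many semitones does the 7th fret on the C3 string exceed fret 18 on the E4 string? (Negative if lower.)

-27 semitones

C3 at fret 7 → G3 (MIDI 55); E4 at fret 18 → Bb5 (MIDI 82).
55 − 82 = -27, so the two pitches are 27 semitones apart.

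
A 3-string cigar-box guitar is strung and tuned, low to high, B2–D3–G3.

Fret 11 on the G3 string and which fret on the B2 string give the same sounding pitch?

19

G3 at fret 11 is G3 + 11 semitones = F♯4.
The open B2 string is 8 semitones below the open G3, so the same pitch on the B2 string lies at fret 11 + 8 = 19.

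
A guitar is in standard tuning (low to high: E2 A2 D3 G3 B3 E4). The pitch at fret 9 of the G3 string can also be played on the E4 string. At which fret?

Fret 9 on G3 is MIDI 55 + 9 = 64 (E4). On the E4 string (open MIDI 64), that pitch is 64 − 64 = fret 0.

0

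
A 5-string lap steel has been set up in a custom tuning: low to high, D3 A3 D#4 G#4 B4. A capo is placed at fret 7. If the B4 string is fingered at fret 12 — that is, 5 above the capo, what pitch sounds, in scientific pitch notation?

The capo raises the open B4 by 7 semitones to F#5; fretting 5 more gives B4 + 7 + 5 = B4 + 12 semitones = B5.

B5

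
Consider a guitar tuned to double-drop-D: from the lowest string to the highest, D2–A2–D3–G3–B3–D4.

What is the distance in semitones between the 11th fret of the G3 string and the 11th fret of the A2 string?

G3 at fret 11 → F#4 (MIDI 66); A2 at fret 11 → G#3 (MIDI 56).
66 − 56 = 10, so the two pitches are 10 semitones apart, with F#4 the higher.

10 semitones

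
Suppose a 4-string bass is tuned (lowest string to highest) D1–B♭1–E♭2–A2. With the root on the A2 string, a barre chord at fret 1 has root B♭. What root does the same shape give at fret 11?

A♭

Moving from fret 1 to fret 11 shifts the root by 10 semitones.
B♭ up 10 semitones is A♭.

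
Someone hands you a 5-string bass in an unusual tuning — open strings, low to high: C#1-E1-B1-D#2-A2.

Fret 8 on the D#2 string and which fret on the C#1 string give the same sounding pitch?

Fret 8 on D#2 is MIDI 39 + 8 = 47 (B2). On the C#1 string (open MIDI 25), that pitch is 47 − 25 = fret 22.

22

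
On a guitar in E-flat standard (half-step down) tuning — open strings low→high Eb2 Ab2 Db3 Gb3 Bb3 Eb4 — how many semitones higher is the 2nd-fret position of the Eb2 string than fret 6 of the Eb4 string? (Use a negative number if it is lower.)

Eb2 at fret 2 → F2 (MIDI 41); Eb4 at fret 6 → A4 (MIDI 69).
41 − 69 = -28, so the two pitches are 28 semitones apart.

-28 semitones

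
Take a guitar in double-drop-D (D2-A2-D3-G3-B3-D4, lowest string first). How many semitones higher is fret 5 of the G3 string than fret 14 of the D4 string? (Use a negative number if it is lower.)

G3 at fret 5 → C4 (MIDI 60); D4 at fret 14 → E5 (MIDI 76).
60 − 76 = -16, so the two pitches are 16 semitones apart.

-16 semitones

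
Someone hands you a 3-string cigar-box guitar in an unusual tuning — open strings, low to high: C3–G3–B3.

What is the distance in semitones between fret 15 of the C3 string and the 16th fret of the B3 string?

12 semitones

C3 at fret 15 → D#4 (MIDI 63); B3 at fret 16 → D#5 (MIDI 75).
63 − 75 = -12, so the two pitches are 12 semitones apart, with D#5 the higher.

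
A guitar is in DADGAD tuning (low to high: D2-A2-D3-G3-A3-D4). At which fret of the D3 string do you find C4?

C4 is 10 semitones above the open D3 (D–D#–E–F–…–A#–B–C), so it sits at fret 10.

10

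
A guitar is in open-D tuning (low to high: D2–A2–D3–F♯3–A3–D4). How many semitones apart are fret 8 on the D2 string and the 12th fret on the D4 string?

D2 at fret 8 → A♯2 (MIDI 46); D4 at fret 12 → D5 (MIDI 74).
46 − 74 = -28, so the two pitches are 28 semitones apart, with D5 the higher.

28 semitones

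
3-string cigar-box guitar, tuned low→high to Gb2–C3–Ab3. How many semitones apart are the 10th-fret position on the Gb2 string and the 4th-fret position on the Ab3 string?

8 semitones

Gb2 at fret 10 → E3 (MIDI 52); Ab3 at fret 4 → C4 (MIDI 60).
52 − 60 = -8, so the two pitches are 8 semitones apart, with C4 the higher.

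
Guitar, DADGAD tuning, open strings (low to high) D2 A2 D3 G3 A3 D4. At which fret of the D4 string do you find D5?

12

D5 is 12 semitones above the open D4 (D–D#–E–F–…–C–C#–D), so it sits at fret 12.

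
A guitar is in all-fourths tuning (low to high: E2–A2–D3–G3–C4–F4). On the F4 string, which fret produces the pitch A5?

16

A5 is 16 semitones above the open F4 (F–F#–G–G#–…–G–G#–A), so it sits at fret 16.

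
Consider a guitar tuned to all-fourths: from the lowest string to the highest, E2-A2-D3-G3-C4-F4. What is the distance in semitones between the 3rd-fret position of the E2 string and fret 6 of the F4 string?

28 semitones

E2 at fret 3 → G2 (MIDI 43); F4 at fret 6 → B4 (MIDI 71).
43 − 71 = -28, so the two pitches are 28 semitones apart, with B4 the higher.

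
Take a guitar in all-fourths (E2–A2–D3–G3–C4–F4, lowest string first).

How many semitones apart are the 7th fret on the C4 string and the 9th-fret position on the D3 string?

C4 at fret 7 → G4 (MIDI 67); D3 at fret 9 → B3 (MIDI 59).
67 − 59 = 8, so the two pitches are 8 semitones apart, with G4 the higher.

8 semitones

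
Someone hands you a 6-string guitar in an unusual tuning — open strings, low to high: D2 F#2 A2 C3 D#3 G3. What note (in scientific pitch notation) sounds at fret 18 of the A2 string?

A2 is MIDI 45. Adding 18 gives 63, which is D#4.

D#4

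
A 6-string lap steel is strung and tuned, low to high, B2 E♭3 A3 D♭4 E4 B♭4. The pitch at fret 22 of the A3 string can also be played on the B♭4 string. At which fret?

A3 at fret 22 is A3 + 22 semitones = G5.
The open B♭4 string is 13 semitones above the open A3, so the same pitch on the B♭4 string lies at fret 22 − 13 = 9.

9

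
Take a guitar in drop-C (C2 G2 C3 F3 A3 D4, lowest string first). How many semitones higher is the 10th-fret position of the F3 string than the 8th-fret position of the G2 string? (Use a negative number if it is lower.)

F3 at fret 10 → D#4 (MIDI 63); G2 at fret 8 → D#3 (MIDI 51).
63 − 51 = 12, so the two pitches are 12 semitones apart.

12 semitones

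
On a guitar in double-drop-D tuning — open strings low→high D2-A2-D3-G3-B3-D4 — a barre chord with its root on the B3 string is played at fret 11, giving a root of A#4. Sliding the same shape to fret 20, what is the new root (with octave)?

G5

Moving from fret 11 to fret 20 shifts the root by 9 semitones.
A#4 up 9 semitones is G5.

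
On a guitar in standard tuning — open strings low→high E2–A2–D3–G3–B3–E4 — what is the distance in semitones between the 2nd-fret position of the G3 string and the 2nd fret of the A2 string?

G3 at fret 2 → A3 (MIDI 57); A2 at fret 2 → B2 (MIDI 47).
57 − 47 = 10, so the two pitches are 10 semitones apart, with A3 the higher.

10 semitones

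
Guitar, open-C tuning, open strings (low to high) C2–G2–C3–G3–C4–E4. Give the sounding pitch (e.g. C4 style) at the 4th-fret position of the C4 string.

E4

C4 is MIDI 60. Adding 4 gives 64, which is E4.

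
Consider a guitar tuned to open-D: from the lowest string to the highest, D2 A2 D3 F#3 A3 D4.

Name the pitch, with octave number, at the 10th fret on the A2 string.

G3

Each fret is one semitone, so A2 + 10 = G3.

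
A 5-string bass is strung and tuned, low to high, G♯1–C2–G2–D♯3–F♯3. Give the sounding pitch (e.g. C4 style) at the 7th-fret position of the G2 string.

The open G2 string plus 7 semitones: G–G#–A–A#–B–C–C#–D.
The walk passes from B into C once, so the octave number goes from 2 to 3.

D3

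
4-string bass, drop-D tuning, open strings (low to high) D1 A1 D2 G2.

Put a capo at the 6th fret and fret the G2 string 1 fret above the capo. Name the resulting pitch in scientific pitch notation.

D3

The capo raises the open G2 by 6 semitones to C♯3; fretting 1 more gives G2 + 6 + 1 = G2 + 7 semitones = D3.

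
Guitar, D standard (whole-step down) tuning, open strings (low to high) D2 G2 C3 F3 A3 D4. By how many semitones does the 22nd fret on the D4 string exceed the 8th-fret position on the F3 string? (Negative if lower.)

23 semitones

D4 at fret 22 → C6 (MIDI 84); F3 at fret 8 → C#4 (MIDI 61).
84 − 61 = 23, so the two pitches are 23 semitones apart.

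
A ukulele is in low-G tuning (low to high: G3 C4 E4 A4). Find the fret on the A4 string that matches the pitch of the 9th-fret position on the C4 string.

Fret 9 on C4 is MIDI 60 + 9 = 69 (A4). On the A4 string (open MIDI 69), that pitch is 69 − 69 = fret 0.

0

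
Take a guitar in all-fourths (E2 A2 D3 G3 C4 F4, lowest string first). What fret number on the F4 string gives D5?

9

D5 is 9 semitones above the open F4 (F–F#–G–G#–A–A#–B–C–C#–D), so it sits at fret 9.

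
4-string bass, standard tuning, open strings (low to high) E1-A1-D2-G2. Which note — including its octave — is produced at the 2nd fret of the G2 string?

A2

G2 is MIDI 43. Adding 2 gives 45, which is A2.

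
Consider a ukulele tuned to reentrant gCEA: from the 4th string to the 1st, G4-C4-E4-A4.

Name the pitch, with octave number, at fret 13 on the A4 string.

The open A4 string plus 13 semitones: A–A#–B–C–…–G#–A–A#.
The walk passes from B into C once, so the octave number goes from 4 to 5.

A#5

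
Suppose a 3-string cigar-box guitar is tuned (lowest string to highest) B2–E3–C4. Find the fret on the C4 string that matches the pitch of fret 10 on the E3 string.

Fret 10 on E3 is MIDI 52 + 10 = 62 (D4). On the C4 string (open MIDI 60), that pitch is 62 − 60 = fret 2.

2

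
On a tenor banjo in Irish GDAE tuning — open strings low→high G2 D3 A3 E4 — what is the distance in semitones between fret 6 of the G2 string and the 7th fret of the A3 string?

G2 at fret 6 → C#3 (MIDI 49); A3 at fret 7 → E4 (MIDI 64).
49 − 64 = -15, so the two pitches are 15 semitones apart, with E4 the higher.

15 semitones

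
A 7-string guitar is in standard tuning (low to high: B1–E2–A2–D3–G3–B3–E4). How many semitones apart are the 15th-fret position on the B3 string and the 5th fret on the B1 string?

B3 at fret 15 → D5 (MIDI 74); B1 at fret 5 → E2 (MIDI 40).
74 − 40 = 34, so the two pitches are 34 semitones apart, with D5 the higher.

34 semitones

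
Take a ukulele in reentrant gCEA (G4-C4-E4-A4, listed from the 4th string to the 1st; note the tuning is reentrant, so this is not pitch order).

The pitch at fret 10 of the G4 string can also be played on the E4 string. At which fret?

G4 at fret 10 is G4 + 10 semitones = F5.
The open E4 string is 3 semitones below the open G4, so the same pitch on the E4 string lies at fret 10 + 3 = 13.

13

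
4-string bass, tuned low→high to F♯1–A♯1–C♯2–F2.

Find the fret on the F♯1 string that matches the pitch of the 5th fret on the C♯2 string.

12

Fret 5 on C♯2 is MIDI 37 + 5 = 42 (F♯2). On the F♯1 string (open MIDI 30), that pitch is 42 − 30 = fret 12.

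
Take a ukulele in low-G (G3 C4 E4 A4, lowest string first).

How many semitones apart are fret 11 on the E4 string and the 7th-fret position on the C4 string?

E4 at fret 11 → D#5 (MIDI 75); C4 at fret 7 → G4 (MIDI 67).
75 − 67 = 8, so the two pitches are 8 semitones apart, with D#5 the higher.

8 semitones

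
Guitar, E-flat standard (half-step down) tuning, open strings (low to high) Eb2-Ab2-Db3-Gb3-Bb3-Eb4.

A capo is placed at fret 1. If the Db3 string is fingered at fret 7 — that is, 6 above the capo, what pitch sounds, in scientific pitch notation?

Ab3

The capo raises the open Db3 by 1 semitone to D3; fretting 6 more gives Db3 + 1 + 6 = Db3 + 7 semitones = Ab3.
(Also written G#.)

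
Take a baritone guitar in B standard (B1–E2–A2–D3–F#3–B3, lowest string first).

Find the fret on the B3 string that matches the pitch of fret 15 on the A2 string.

A2 at fret 15 is A2 + 15 semitones = C4.
The open B3 string is 14 semitones above the open A2, so the same pitch on the B3 string lies at fret 15 − 14 = 1.

1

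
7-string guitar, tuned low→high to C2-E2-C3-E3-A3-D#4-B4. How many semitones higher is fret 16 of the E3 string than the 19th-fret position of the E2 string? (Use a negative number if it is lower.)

9 semitones

E3 at fret 16 → G#4 (MIDI 68); E2 at fret 19 → B3 (MIDI 59).
68 − 59 = 9, so the two pitches are 9 semitones apart.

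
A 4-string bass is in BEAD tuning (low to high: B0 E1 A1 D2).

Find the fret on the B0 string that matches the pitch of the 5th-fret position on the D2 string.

20

Fret 5 on D2 is MIDI 38 + 5 = 43 (G2). On the B0 string (open MIDI 23), that pitch is 43 − 23 = fret 20.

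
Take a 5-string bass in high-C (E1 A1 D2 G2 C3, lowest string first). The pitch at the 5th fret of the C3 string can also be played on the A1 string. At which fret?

20

Fret 5 on C3 is MIDI 48 + 5 = 53 (F3). On the A1 string (open MIDI 33), that pitch is 53 − 33 = fret 20.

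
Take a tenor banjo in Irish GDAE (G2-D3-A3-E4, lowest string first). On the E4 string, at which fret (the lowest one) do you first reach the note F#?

From E4, count semitones up the chromatic scale until reaching F#: E–F–F# — 2 steps.

2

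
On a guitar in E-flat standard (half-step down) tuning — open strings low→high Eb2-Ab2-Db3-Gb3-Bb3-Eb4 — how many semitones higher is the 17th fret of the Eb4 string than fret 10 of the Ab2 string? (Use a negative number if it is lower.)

26 semitones

Eb4 at fret 17 → Ab5 (MIDI 80); Ab2 at fret 10 → Gb3 (MIDI 54).
80 − 54 = 26, so the two pitches are 26 semitones apart.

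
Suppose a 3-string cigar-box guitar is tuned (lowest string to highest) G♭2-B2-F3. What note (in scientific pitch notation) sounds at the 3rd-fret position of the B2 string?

B2 is MIDI 47. Adding 3 gives 50, which is D3.

D3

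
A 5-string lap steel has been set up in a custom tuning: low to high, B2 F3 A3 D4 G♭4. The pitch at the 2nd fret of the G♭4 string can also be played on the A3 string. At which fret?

G♭4 at fret 2 is G♭4 + 2 semitones = A♭4.
The open A3 string is 9 semitones below the open G♭4, so the same pitch on the A3 string lies at fret 2 + 9 = 11.

11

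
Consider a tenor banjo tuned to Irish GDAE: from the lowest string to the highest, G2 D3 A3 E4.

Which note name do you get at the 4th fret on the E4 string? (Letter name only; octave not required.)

Each fret is one semitone, so E4 + 4 = G#.

G#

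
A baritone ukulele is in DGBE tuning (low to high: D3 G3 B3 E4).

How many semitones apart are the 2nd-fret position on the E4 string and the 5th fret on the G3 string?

6 semitones

E4 at fret 2 → F#4 (MIDI 66); G3 at fret 5 → C4 (MIDI 60).
66 − 60 = 6, so the two pitches are 6 semitones apart, with F#4 the higher.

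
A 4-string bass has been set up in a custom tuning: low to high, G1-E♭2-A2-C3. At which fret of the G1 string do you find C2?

C2 is 5 semitones above the open G1 (G–Ab–A–Bb–B–C), so it sits at fret 5.

5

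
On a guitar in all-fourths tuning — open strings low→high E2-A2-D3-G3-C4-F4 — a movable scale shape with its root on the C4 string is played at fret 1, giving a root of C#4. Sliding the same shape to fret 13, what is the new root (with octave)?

Moving from fret 1 to fret 13 shifts the root by 12 semitones.
C#4 up 12 semitones is C#5.

C#5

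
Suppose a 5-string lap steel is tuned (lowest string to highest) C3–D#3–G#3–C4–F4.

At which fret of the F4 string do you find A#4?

A#4 is 5 semitones above the open F4 (F–F#–G–G#–A–A#), so it sits at fret 5.

5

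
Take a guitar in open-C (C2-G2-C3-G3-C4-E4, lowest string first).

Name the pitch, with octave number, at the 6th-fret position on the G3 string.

C#4

The open G3 string plus 6 semitones: G–G#–A–A#–B–C–C#.
The walk passes from B into C once, so the octave number goes from 3 to 4.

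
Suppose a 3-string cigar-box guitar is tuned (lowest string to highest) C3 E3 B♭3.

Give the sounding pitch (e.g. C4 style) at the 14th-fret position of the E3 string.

E3 is MIDI 52. Adding 14 gives 66, which is G♭4.
(Equivalently spelled F♯4.)

G♭4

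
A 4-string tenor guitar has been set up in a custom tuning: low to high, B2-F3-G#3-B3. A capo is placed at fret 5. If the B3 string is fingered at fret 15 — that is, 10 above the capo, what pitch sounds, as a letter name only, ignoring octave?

D

The capo raises the open B3 by 5 semitones to E4; fretting 10 more gives B3 + 5 + 10 = B3 + 15 semitones, landing on D.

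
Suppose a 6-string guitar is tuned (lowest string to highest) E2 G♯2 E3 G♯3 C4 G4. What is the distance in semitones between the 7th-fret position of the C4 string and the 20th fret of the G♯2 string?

C4 at fret 7 → G4 (MIDI 67); G♯2 at fret 20 → E4 (MIDI 64).
67 − 64 = 3, so the two pitches are 3 semitones apart, with G4 the higher.

3 semitones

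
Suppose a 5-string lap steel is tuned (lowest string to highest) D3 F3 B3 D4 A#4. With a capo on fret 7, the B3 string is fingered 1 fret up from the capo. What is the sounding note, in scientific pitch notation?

G4

The capo raises the open B3 by 7 semitones to F#4; fretting 1 more gives B3 + 7 + 1 = B3 + 8 semitones = G4.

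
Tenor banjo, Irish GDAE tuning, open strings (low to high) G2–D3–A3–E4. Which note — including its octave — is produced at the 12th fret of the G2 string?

G3

The open G2 string plus 12 semitones: G–G#–A–A#–…–F–F#–G.
The walk passes from B into C once, so the octave number goes from 2 to 3.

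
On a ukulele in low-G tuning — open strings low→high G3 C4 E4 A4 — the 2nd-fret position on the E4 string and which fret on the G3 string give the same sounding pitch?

E4 at fret 2 is E4 + 2 semitones = F♯4.
The open G3 string is 9 semitones below the open E4, so the same pitch on the G3 string lies at fret 2 + 9 = 11.

11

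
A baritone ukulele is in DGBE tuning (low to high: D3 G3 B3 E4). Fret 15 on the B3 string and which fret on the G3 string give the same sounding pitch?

Fret 15 on B3 is MIDI 59 + 15 = 74 (D5). On the G3 string (open MIDI 55), that pitch is 74 − 55 = fret 19.

19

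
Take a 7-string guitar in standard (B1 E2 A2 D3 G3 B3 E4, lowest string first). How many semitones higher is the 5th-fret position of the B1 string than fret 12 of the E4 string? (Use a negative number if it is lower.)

B1 at fret 5 → E2 (MIDI 40); E4 at fret 12 → E5 (MIDI 76).
40 − 76 = -36, so the two pitches are 36 semitones apart.

-36 semitones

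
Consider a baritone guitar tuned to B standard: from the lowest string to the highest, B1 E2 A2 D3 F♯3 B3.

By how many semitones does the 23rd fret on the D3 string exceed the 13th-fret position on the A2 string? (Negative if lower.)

D3 at fret 23 → C♯5 (MIDI 73); A2 at fret 13 → A♯3 (MIDI 58).
73 − 58 = 15, so the two pitches are 15 semitones apart.

15 semitones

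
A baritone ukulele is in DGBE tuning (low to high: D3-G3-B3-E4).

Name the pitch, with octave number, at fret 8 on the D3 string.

A#3

The open D3 string plus 8 semitones: D–D#–E–F–F#–G–G#–A–A#.
No B→C boundary is crossed, so the octave stays at 3.
(Equivalently spelled Bb3.)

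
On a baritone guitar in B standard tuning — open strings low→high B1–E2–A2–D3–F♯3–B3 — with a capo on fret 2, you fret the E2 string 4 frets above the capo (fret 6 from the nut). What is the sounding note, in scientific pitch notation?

The capo raises the open E2 by 2 semitones to F♯2; fretting 4 more gives E2 + 2 + 4 = E2 + 6 semitones = A♯2.

A♯2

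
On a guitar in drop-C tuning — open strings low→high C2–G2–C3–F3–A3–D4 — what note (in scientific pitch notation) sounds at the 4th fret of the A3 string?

The open A3 string plus 4 semitones: A–A#–B–C–C#.
The walk passes from B into C once, so the octave number goes from 3 to 4.
(Equivalently spelled D♭4.)

C♯4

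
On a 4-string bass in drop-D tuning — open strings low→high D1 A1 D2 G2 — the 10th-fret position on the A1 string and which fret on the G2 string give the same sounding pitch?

Fret 10 on A1 is MIDI 33 + 10 = 43 (G2). On the G2 string (open MIDI 43), that pitch is 43 − 43 = fret 0.

0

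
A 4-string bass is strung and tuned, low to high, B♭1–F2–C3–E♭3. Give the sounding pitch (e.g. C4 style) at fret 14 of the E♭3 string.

Each fret is one semitone, so E♭3 + 14 = F4.

F4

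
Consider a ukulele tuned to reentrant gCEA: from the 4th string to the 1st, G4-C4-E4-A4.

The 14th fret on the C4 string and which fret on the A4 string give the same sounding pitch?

5

Fret 14 on C4 is MIDI 60 + 14 = 74 (D5). On the A4 string (open MIDI 69), that pitch is 74 − 69 = fret 5.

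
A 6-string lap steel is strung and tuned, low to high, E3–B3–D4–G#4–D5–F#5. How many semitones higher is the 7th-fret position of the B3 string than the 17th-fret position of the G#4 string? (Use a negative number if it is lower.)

-19 semitones

B3 at fret 7 → F#4 (MIDI 66); G#4 at fret 17 → C#6 (MIDI 85).
66 − 85 = -19, so the two pitches are 19 semitones apart.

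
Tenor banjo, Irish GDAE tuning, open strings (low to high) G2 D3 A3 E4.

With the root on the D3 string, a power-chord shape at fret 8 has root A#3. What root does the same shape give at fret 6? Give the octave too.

G#3

Moving from fret 8 to fret 6 shifts the root by -2 semitones.
A#3 down 2 semitones is G#3.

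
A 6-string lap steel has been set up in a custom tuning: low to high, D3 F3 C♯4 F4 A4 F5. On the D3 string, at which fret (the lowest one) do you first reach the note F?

3

From D3, count semitones up the chromatic scale until reaching F: D–D#–E–F — 3 steps.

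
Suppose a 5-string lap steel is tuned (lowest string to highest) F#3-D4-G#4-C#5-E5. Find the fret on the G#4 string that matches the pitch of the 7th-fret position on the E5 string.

Fret 7 on E5 is MIDI 76 + 7 = 83 (B5). On the G#4 string (open MIDI 68), that pitch is 83 − 68 = fret 15.

15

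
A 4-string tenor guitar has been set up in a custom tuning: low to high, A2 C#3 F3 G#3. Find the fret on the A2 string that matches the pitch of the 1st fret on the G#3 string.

12

G#3 at fret 1 is G#3 + 1 semitone = A3.
The open A2 string is 11 semitones below the open G#3, so the same pitch on the A2 string lies at fret 1 + 11 = 12.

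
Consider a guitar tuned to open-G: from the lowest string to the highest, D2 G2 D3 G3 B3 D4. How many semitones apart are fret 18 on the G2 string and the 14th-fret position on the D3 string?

G2 at fret 18 → C#4 (MIDI 61); D3 at fret 14 → E4 (MIDI 64).
61 − 64 = -3, so the two pitches are 3 semitones apart, with E4 the higher.

3 semitones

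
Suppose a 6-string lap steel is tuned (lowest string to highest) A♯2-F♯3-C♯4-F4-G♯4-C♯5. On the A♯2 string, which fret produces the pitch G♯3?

10

G♯3 is 10 semitones above the open A♯2 (A#–B–C–C#–…–F#–G–G#), so it sits at fret 10.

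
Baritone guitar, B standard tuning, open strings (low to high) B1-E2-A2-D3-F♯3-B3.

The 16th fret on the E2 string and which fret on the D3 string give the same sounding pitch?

6

E2 at fret 16 is E2 + 16 semitones = G♯3.
The open D3 string is 10 semitones above the open E2, so the same pitch on the D3 string lies at fret 16 − 10 = 6.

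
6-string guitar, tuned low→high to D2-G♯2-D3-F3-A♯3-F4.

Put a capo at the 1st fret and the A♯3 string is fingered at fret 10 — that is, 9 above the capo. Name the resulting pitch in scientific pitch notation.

The capo raises the open A♯3 by 1 semitone to B3; fretting 9 more gives A♯3 + 1 + 9 = A♯3 + 10 semitones = G♯4.

G♯4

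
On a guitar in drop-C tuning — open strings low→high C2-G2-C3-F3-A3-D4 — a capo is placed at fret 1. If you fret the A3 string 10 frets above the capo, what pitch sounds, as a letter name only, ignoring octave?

The capo raises the open A3 by 1 semitone to A#3; fretting 10 more gives A3 + 1 + 10 = A3 + 11 semitones, landing on G#.
(Also written Ab.)

G#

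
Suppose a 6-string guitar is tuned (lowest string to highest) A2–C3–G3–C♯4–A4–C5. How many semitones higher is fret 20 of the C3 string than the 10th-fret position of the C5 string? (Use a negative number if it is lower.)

-14 semitones

C3 at fret 20 → G♯4 (MIDI 68); C5 at fret 10 → A♯5 (MIDI 82).
68 − 82 = -14, so the two pitches are 14 semitones apart.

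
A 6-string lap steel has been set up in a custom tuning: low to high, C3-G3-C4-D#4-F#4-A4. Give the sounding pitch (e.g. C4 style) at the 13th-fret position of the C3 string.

The open C3 string plus 13 semitones: C–C#–D–D#–…–B–C–C#.
The walk passes from B into C once, so the octave number goes from 3 to 4.

C#4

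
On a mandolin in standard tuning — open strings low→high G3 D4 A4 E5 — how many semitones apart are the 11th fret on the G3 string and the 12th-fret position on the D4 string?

G3 at fret 11 → F#4 (MIDI 66); D4 at fret 12 → D5 (MIDI 74).
66 − 74 = -8, so the two pitches are 8 semitones apart, with D5 the higher.

8 semitones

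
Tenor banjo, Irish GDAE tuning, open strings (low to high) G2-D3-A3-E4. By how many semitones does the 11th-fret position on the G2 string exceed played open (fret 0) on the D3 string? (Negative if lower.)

4 semitones

G2 at fret 11 → F#3 (MIDI 54); D3 at fret 0 → D3 (MIDI 50).
54 − 50 = 4, so the two pitches are 4 semitones apart.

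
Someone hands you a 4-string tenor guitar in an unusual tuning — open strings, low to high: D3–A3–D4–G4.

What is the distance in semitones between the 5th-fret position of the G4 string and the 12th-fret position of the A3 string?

G4 at fret 5 → C5 (MIDI 72); A3 at fret 12 → A4 (MIDI 69).
72 − 69 = 3, so the two pitches are 3 semitones apart, with C5 the higher.

3 semitones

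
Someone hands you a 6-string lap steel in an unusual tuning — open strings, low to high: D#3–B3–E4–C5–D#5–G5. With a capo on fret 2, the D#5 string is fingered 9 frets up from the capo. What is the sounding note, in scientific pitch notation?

D6

The capo raises the open D#5 by 2 semitones to F5; fretting 9 more gives D#5 + 2 + 9 = D#5 + 11 semitones = D6.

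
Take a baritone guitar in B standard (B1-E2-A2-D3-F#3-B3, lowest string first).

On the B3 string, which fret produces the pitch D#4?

D#4 is 4 semitones above the open B3 (B–C–C#–D–D#), so it sits at fret 4.

4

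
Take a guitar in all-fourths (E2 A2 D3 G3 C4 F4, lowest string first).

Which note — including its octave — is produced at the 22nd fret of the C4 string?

A♯5

Each fret is one semitone, so C4 + 22 = A♯5.
(Equivalently spelled B♭5.)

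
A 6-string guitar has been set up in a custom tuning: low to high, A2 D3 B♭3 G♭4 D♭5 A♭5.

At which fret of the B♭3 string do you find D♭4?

3

D♭4 is 3 semitones above the open B♭3 (Bb–B–C–Db), so it sits at fret 3.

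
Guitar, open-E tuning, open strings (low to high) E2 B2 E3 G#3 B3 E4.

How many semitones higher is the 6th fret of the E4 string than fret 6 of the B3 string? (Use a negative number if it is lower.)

5 semitones

E4 at fret 6 → A#4 (MIDI 70); B3 at fret 6 → F4 (MIDI 65).
70 − 65 = 5, so the two pitches are 5 semitones apart.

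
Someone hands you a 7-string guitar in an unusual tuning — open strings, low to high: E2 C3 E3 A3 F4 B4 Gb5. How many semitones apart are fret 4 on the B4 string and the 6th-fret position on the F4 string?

4 semitones

B4 at fret 4 → Eb5 (MIDI 75); F4 at fret 6 → B4 (MIDI 71).
75 − 71 = 4, so the two pitches are 4 semitones apart, with Eb5 the higher.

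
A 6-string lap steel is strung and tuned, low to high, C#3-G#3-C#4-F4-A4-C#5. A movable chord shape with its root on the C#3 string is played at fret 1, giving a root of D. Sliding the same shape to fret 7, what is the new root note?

Moving from fret 1 to fret 7 shifts the root by 6 semitones.
D up 6 semitones is G#.

G#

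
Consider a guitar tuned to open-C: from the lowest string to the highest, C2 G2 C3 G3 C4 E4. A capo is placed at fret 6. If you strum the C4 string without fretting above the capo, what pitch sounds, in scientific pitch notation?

F♯4

The capo raises the open C4 by 6 semitones to F♯4; fretting 0 more gives C4 + 6 + 0 = C4 + 6 semitones = F♯4.
(Also written G♭.)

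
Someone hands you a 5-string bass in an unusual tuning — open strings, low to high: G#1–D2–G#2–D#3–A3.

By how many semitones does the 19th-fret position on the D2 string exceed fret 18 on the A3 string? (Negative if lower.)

D2 at fret 19 → A3 (MIDI 57); A3 at fret 18 → D#5 (MIDI 75).
57 − 75 = -18, so the two pitches are 18 semitones apart.

-18 semitones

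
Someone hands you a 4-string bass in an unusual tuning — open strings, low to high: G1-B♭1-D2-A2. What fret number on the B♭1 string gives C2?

2

C2 is 2 semitones above the open B♭1 (Bb–B–C), so it sits at fret 2.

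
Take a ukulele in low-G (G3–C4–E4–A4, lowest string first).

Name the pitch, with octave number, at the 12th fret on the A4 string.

A4 is MIDI 69. Adding 12 gives 81, which is A5.

A5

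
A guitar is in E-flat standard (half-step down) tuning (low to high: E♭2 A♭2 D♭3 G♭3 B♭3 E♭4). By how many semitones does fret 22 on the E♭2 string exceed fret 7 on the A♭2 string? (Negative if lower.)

E♭2 at fret 22 → D♭4 (MIDI 61); A♭2 at fret 7 → E♭3 (MIDI 51).
61 − 51 = 10, so the two pitches are 10 semitones apart.

10 semitones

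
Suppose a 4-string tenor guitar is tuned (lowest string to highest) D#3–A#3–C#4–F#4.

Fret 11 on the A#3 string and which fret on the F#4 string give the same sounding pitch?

A#3 at fret 11 is A#3 + 11 semitones = A4.
The open F#4 string is 8 semitones above the open A#3, so the same pitch on the F#4 string lies at fret 11 − 8 = 3.

3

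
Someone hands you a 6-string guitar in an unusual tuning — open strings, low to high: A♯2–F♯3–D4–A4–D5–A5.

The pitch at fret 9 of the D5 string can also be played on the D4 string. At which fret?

21

D5 at fret 9 is D5 + 9 semitones = B5.
The open D4 string is 12 semitones below the open D5, so the same pitch on the D4 string lies at fret 9 + 12 = 21.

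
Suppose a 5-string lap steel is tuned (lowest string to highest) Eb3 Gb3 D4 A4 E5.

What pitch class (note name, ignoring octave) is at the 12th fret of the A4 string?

Each fret is one semitone, so A4 + 12 = A.

A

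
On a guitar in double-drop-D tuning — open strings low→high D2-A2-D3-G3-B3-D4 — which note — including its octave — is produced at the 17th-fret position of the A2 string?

Each fret is one semitone, so A2 + 17 = D4.

D4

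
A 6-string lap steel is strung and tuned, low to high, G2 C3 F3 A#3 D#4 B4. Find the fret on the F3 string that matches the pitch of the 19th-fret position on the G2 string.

Fret 19 on G2 is MIDI 43 + 19 = 62 (D4). On the F3 string (open MIDI 53), that pitch is 62 − 53 = fret 9.

9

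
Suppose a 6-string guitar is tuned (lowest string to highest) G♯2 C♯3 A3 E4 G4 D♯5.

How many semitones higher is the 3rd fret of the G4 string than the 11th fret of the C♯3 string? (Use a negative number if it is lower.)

10 semitones

G4 at fret 3 → A♯4 (MIDI 70); C♯3 at fret 11 → C4 (MIDI 60).
70 − 60 = 10, so the two pitches are 10 semitones apart.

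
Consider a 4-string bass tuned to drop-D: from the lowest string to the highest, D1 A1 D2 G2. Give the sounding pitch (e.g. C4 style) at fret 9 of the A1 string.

The open A1 string plus 9 semitones: A–A#–B–C–C#–D–D#–E–F–F#.
The walk passes from B into C once, so the octave number goes from 1 to 2.

F#2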